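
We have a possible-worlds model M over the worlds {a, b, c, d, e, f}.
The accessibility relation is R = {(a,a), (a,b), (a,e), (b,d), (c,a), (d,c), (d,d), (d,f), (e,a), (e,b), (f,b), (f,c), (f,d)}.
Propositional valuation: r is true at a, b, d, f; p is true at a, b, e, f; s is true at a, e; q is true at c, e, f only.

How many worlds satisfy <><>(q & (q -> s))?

Let φ = <><>(q & (q -> s)). Evaluate φ at each world:
  a (successors {a, b, e}): φ is true.
  b (successors {d}): φ is false.
  c (successors {a}): φ is true.
  d (successors {c, d, f}): φ is false.
  e (successors {a, b}): φ is true.
  f (successors {b, c, d}): φ is false.
For instance, at d:
  At d: <><>(q & (q -> s)) requires <>(q & (q -> s)) at some successor in {c, d, f}.
    At c: <>(q & (q -> s)) is false.
    At d: <>(q & (q -> s)) is false.
    At f: <>(q & (q -> s)) is false.
  So <><>(q & (q -> s)) is false at d.
Satisfying worlds: {a, c, e}

3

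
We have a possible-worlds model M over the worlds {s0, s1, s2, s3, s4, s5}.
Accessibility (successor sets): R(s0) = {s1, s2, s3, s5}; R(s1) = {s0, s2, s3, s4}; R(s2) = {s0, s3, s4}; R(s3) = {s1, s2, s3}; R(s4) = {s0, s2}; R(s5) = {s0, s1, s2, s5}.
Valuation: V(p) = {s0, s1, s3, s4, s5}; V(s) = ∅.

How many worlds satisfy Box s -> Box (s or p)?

6

Let φ = Box s -> Box (s or p). Evaluate φ at each world:
  s0 (successors {s1, s2, s3, s5}): φ is true.
  s1 (successors {s0, s2, s3, s4}): φ is true.
  s2 (successors {s0, s3, s4}): φ is true.
  s3 (successors {s1, s2, s3}): φ is true.
  s4 (successors {s0, s2}): φ is true.
  s5 (successors {s0, s1, s2, s5}): φ is true.
For instance, at s2:
  At s2: Box s is false, Box (s or p) is true, so Box s -> Box (s or p) is true.
    At s2: Box s requires s at every successor {s0, s3, s4}.
      s fails at s0, so Box s is false at s2.
    At s2: Box (s or p) requires s or p at every successor {s0, s3, s4}.
      At s0: s or p is true.
      At s3: s or p is true.
      At s4: s or p is true.
    So Box (s or p) is true at s2.
Satisfying worlds: {s0, s1, s2, s3, s4, s5}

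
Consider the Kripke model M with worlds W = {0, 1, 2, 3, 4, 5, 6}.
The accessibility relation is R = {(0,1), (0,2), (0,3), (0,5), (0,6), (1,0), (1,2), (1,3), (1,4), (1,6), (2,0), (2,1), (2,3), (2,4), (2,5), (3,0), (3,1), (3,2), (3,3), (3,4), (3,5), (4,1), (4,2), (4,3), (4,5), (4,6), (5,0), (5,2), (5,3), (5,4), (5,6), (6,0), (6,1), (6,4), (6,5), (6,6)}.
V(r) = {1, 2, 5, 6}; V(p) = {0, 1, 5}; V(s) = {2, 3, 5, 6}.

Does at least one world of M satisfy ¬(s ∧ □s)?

Yes

Let φ = ¬(s ∧ □s). Evaluate φ at each world:
  0 (successors {1, 2, 3, 5, 6}): φ is true.
  1 (successors {0, 2, 3, 4, 6}): φ is true.
  2 (successors {0, 1, 3, 4, 5}): φ is true.
  3 (successors {0, 1, 2, 3, 4, 5}): φ is true.
  4 (successors {1, 2, 3, 5, 6}): φ is true.
  5 (successors {0, 2, 3, 4, 6}): φ is true.
  6 (successors {0, 1, 4, 5, 6}): φ is true.
Detail at 0 (witness):
  At 0: s ∧ □s is false, so ¬(s ∧ □s) is true.
    At 0: s is false, □s is false, so s ∧ □s is false.
      At 0: □s requires s at every successor {1, 2, 3, 5, 6}.
        s fails at 1, so □s is false at 0.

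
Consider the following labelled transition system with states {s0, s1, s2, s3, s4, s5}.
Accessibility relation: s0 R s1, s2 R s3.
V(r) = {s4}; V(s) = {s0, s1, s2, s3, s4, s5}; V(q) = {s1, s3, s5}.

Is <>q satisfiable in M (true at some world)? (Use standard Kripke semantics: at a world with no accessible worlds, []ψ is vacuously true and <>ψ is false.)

Yes

Let φ = <>q. Evaluate φ at each world:
  s0 (successors {s1}): φ is true.
  s1 (successors ∅): φ is false.
  s2 (successors {s3}): φ is true.
  s3 (successors ∅): φ is false.
  s4 (successors ∅): φ is false.
  s5 (successors ∅): φ is false.
Detail at s0 (witness):
  At s0: <>q requires q at some successor in {s1}.
    q holds at s1, so <>q is true at s0.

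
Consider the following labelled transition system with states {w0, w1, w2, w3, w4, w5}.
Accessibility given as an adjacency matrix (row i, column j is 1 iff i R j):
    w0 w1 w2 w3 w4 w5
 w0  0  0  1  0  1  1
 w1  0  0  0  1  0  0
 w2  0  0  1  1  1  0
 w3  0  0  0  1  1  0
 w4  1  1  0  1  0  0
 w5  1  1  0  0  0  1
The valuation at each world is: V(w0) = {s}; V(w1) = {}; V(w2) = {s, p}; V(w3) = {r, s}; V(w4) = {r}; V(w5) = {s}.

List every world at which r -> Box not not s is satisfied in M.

w0, w1, w2, w5

Recall that Box ψ holds at a world iff ψ holds at every accessible world, and Dia ψ holds iff ψ holds at some accessible world.
Let φ = r -> Box not not s. Evaluate φ at each world:
  w0 (successors {w2, w4, w5}): φ is true.
  w1 (successors {w3}): φ is true.
  w2 (successors {w2, w3, w4}): φ is true.
  w3 (successors {w3, w4}): φ is false.
  w4 (successors {w0, w1, w3}): φ is false.
  w5 (successors {w0, w1, w5}): φ is true.
For instance, at w5:
  At w5: r is false, Box not not s is false, so r -> Box not not s is true.
    At w5: Box not not s requires not not s at every successor {w0, w1, w5}.
      not not s fails at w1, so Box not not s is false at w5.
Satisfying worlds: {w0, w1, w2, w5}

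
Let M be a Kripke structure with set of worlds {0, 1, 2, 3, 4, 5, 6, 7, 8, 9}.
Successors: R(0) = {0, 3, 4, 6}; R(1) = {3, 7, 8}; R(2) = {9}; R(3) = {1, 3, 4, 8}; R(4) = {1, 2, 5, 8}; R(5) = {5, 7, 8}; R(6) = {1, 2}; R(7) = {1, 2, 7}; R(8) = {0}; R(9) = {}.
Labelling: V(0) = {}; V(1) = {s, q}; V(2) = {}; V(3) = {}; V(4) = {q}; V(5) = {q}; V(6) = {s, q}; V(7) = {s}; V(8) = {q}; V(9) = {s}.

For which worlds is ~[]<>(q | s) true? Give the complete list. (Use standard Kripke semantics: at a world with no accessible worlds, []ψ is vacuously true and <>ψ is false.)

Recall that []ψ holds at a world iff ψ holds at every accessible world, and <>ψ holds iff ψ holds at some accessible world.
Let φ = ~[]<>(q | s). Evaluate φ at each world:
  0 (successors {0, 3, 4, 6}): φ is false.
  1 (successors {3, 7, 8}): φ is true.
  2 (successors {9}): φ is true.
  3 (successors {1, 3, 4, 8}): φ is true.
  4 (successors {1, 2, 5, 8}): φ is true.
  5 (successors {5, 7, 8}): φ is true.
  6 (successors {1, 2}): φ is false.
  7 (successors {1, 2, 7}): φ is false.
  8 (successors {0}): φ is false.
  9 (successors ∅): φ is false.
For instance, at 6:
  At 6: []<>(q | s) is true, so ~[]<>(q | s) is false.
    At 6: []<>(q | s) requires <>(q | s) at every successor {1, 2}.
      At 1: <>(q | s) is true.
      At 2: <>(q | s) is true.
    So []<>(q | s) is true at 6.
Satisfying worlds: {1, 2, 3, 4, 5}

1, 2, 3, 4, 5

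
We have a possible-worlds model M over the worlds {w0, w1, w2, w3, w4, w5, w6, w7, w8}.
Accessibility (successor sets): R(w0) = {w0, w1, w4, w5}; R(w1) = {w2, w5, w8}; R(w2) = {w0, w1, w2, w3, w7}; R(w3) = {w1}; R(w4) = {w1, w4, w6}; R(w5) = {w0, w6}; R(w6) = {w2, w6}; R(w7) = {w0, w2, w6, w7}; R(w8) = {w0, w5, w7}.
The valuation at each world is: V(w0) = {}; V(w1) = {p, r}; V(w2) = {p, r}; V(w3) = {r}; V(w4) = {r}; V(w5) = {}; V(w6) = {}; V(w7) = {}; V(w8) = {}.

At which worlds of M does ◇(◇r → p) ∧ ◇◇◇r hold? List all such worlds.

Let φ = ◇(◇r → p) ∧ ◇◇◇r. Evaluate φ at each world:
  w0 (successors {w0, w1, w4, w5}): φ is true.
  w1 (successors {w2, w5, w8}): φ is true.
  w2 (successors {w0, w1, w2, w3, w7}): φ is true.
  w3 (successors {w1}): φ is true.
  w4 (successors {w1, w4, w6}): φ is true.
  w5 (successors {w0, w6}): φ is false.
  w6 (successors {w2, w6}): φ is true.
  w7 (successors {w0, w2, w6, w7}): φ is true.
  w8 (successors {w0, w5, w7}): φ is true.
For instance, at w2:
  At w2: ◇(◇r → p) is true, ◇◇◇r is true, so ◇(◇r → p) ∧ ◇◇◇r is true.
    At w2: ◇(◇r → p) requires ◇r → p at some successor in {w0, w1, w2, w3, w7}.
      ◇r → p holds at w1, so ◇(◇r → p) is true at w2.
    At w2: ◇◇◇r requires ◇◇r at some successor in {w0, w1, w2, w3, w7}.
      ◇◇r holds at w0, so ◇◇◇r is true at w2.
Satisfying worlds: {w0, w1, w2, w3, w4, w6, w7, w8}

w0, w1, w2, w3, w4, w6, w7, w8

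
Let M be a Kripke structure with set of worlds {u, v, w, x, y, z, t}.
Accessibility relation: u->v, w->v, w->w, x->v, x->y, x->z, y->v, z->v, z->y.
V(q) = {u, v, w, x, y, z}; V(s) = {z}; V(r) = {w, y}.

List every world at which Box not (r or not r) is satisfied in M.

v, t

Let φ = Box not (r or not r). Evaluate φ at each world:
  u (successors {v}): φ is false.
  v (successors ∅): φ is true.
  w (successors {v, w}): φ is false.
  x (successors {v, y, z}): φ is false.
  y (successors {v}): φ is false.
  z (successors {v, y}): φ is false.
  t (successors ∅): φ is true.
For instance, at x:
  At x: Box not (r or not r) requires not (r or not r) at every successor {v, y, z}.
    not (r or not r) fails at v, so Box not (r or not r) is false at x.
Satisfying worlds: {v, t}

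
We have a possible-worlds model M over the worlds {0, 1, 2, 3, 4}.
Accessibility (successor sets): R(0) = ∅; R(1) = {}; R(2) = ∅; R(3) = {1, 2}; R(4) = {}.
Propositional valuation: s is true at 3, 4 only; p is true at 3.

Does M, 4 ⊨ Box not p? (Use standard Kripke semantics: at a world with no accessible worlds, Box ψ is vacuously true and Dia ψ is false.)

Yes

At 4: no accessible worlds, so Box not p holds vacuously.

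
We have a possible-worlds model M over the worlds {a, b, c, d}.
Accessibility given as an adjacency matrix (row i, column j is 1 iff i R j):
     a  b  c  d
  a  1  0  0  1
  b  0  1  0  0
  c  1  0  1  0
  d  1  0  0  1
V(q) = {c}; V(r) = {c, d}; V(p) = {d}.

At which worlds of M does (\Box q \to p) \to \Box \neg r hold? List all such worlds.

b

Let φ = (\Box q \to p) \to \Box \neg r. Evaluate φ at each world:
  a (successors {a, d}): φ is false.
  b (successors {b}): φ is true.
  c (successors {a, c}): φ is false.
  d (successors {a, d}): φ is false.
For instance, at a:
  At a: \Box q \to p is true, \Box \neg r is false, so (\Box q \to p) \to \Box \neg r is false.
    At a: \Box q is false, p is false, so \Box q \to p is true.
      At a: \Box q requires q at every successor {a, d}.
        q fails at a, so \Box q is false at a.
    At a: \Box \neg r requires \neg r at every successor {a, d}.
      \neg r fails at d, so \Box \neg r is false at a.
Satisfying worlds: {b}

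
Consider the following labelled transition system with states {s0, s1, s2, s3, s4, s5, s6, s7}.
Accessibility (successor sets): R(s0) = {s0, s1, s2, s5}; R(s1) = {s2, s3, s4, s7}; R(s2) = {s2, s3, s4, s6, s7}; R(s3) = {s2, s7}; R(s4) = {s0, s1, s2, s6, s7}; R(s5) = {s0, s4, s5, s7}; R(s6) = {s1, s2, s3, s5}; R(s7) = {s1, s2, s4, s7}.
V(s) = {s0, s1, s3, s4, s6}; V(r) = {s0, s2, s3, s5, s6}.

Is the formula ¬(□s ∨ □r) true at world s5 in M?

Recall that □ψ holds at a world iff ψ holds at every accessible world, and ◇ψ holds iff ψ holds at some accessible world.
At s5: □s ∨ □r is false, so ¬(□s ∨ □r) is true.
  At s5: □s is false, □r is false, so □s ∨ □r is false.
    At s5: □s requires s at every successor {s0, s4, s5, s7}.
      s fails at s5, so □s is false at s5.
    At s5: □r requires r at every successor {s0, s4, s5, s7}.
      r fails at s4, so □r is false at s5.

Yes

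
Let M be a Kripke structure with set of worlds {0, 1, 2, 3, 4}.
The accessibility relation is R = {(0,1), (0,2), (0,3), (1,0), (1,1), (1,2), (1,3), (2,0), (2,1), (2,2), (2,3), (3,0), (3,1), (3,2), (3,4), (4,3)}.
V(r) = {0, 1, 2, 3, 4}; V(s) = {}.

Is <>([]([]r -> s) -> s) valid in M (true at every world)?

Let φ = <>([]([]r -> s) -> s). Evaluate φ at each world:
  0 (successors {1, 2, 3}): φ is true.
  1 (successors {0, 1, 2, 3}): φ is true.
  2 (successors {0, 1, 2, 3}): φ is true.
  3 (successors {0, 1, 2, 4}): φ is true.
  4 (successors {3}): φ is true.
For instance, at 2:
  At 2: <>([]([]r -> s) -> s) requires []([]r -> s) -> s at some successor in {0, 1, 2, 3}.
    []([]r -> s) -> s holds at 0, so <>([]([]r -> s) -> s) is true at 2.
      At 0: []([]r -> s) is false, s is false, so []([]r -> s) -> s is true.

Yes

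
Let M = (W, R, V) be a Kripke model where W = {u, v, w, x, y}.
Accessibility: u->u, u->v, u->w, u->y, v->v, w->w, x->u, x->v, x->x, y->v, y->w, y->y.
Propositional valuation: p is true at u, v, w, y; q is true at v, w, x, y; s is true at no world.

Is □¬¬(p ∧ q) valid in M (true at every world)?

No

Recall that □ψ holds at a world iff ψ holds at every accessible world, and ◇ψ holds iff ψ holds at some accessible world.
Let φ = □¬¬(p ∧ q). Evaluate φ at each world:
  u (successors {u, v, w, y}): φ is false.
  v (successors {v}): φ is true.
  w (successors {w}): φ is true.
  x (successors {u, v, x}): φ is false.
  y (successors {v, w, y}): φ is true.
Detail at u (counterexample):
  At u: □¬¬(p ∧ q) requires ¬¬(p ∧ q) at every successor {u, v, w, y}.
    ¬¬(p ∧ q) fails at u, so □¬¬(p ∧ q) is false at u.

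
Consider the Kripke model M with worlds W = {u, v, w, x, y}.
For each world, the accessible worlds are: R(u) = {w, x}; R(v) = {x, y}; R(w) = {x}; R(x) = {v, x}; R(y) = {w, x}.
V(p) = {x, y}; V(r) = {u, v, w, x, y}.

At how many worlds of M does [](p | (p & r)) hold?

Recall that []ψ holds at a world iff ψ holds at every accessible world, and <>ψ holds iff ψ holds at some accessible world.
Let φ = [](p | (p & r)). Evaluate φ at each world:
  u (successors {w, x}): φ is false.
  v (successors {x, y}): φ is true.
  w (successors {x}): φ is true.
  x (successors {v, x}): φ is false.
  y (successors {w, x}): φ is false.
For instance, at v:
  At v: [](p | (p & r)) requires p | (p & r) at every successor {x, y}.
    At x: p | (p & r) is true.
    At y: p | (p & r) is true.
  So [](p | (p & r)) is true at v.
Satisfying worlds: {v, w}

2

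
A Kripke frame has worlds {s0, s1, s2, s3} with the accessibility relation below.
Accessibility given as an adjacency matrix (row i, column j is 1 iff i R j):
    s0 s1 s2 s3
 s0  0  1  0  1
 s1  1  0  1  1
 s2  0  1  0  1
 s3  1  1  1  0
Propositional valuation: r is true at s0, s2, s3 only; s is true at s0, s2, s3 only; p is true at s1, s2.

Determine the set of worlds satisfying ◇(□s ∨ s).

Recall that □ψ holds at a world iff ψ holds at every accessible world, and ◇ψ holds iff ψ holds at some accessible world.
Let φ = ◇(□s ∨ s). Evaluate φ at each world:
  s0 (successors {s1, s3}): φ is true.
  s1 (successors {s0, s2, s3}): φ is true.
  s2 (successors {s1, s3}): φ is true.
  s3 (successors {s0, s1, s2}): φ is true.
For instance, at s3:
  At s3: ◇(□s ∨ s) requires □s ∨ s at some successor in {s0, s1, s2}.
    □s ∨ s holds at s0, so ◇(□s ∨ s) is true at s3.
      At s0: □s is false, s is true, so □s ∨ s is true.
Satisfying worlds: {s0, s1, s2, s3}

s0, s1, s2, s3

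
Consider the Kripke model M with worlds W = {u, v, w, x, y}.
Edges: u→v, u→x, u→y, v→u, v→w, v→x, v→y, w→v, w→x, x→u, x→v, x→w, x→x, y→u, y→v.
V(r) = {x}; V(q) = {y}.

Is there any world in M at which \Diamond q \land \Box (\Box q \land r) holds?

No

Recall that \Box ψ holds at a world iff ψ holds at every accessible world, and \Diamond ψ holds iff ψ holds at some accessible world.
Let φ = \Diamond q \land \Box (\Box q \land r). Evaluate φ at each world:
  u (successors {v, x, y}): φ is false.
  v (successors {u, w, x, y}): φ is false.
  w (successors {v, x}): φ is false.
  x (successors {u, v, w, x}): φ is false.
  y (successors {u, v}): φ is false.
For instance, at w:
  At w: \Diamond q is false, \Box (\Box q \land r) is false, so \Diamond q \land \Box (\Box q \land r) is false.
    At w: \Diamond q requires q at some successor in {v, x}.
      At v: q is false.
      At x: q is false.
    So \Diamond q is false at w.
    At w: \Box (\Box q \land r) requires \Box q \land r at every successor {v, x}.
      \Box q \land r fails at v, so \Box (\Box q \land r) is false at w.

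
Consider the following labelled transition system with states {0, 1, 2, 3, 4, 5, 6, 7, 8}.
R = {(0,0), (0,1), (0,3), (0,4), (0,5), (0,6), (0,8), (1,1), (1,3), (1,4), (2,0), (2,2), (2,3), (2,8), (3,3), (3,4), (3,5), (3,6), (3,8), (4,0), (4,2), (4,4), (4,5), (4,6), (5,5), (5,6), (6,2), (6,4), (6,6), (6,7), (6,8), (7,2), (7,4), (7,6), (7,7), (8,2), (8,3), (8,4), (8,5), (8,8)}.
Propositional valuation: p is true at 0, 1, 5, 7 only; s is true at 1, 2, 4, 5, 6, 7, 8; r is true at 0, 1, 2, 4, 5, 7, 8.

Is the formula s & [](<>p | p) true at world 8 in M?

Yes

At 8: s is true, [](<>p | p) is true, so s & [](<>p | p) is true.
  At 8: [](<>p | p) requires <>p | p at every successor {2, 3, 4, 5, 8}.
    At 2: <>p | p is true.
    At 3: <>p | p is true.
    At 4: <>p | p is true.
    At 5: <>p | p is true.
    At 8: <>p | p is true.
  So [](<>p | p) is true at 8.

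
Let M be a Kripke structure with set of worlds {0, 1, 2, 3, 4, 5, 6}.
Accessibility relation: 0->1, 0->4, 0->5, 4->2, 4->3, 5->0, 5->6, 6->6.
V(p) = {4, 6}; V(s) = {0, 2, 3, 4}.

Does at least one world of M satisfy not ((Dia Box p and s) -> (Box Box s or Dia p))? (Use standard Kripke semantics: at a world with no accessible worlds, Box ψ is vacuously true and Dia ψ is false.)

Recall that Box ψ holds at a world iff ψ holds at every accessible world, and Dia ψ holds iff ψ holds at some accessible world.
Let φ = not ((Dia Box p and s) -> (Box Box s or Dia p)). Evaluate φ at each world:
  0 (successors {1, 4, 5}): φ is false.
  1 (successors ∅): φ is false.
  2 (successors ∅): φ is false.
  3 (successors ∅): φ is false.
  4 (successors {2, 3}): φ is false.
  5 (successors {0, 6}): φ is false.
  6 (successors {6}): φ is false.
For instance, at 5:
  At 5: (Dia Box p and s) -> (Box Box s or Dia p) is true, so not ((Dia Box p and s) -> (Box Box s or Dia p)) is false.
    At 5: Dia Box p and s is false, Box Box s or Dia p is true, so (Dia Box p and s) -> (Box Box s or Dia p) is true.
      At 5: Dia Box p is true, s is false, so Dia Box p and s is false.
      At 5: Box Box s is false, Dia p is true, so Box Box s or Dia p is true.

No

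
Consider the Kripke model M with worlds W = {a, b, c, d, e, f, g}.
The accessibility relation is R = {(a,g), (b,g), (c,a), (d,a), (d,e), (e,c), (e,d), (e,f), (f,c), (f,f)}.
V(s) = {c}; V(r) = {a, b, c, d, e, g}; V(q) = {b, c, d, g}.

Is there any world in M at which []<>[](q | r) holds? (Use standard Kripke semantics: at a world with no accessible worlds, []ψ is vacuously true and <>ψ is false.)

Yes

Recall that []ψ holds at a world iff ψ holds at every accessible world, and <>ψ holds iff ψ holds at some accessible world.
Let φ = []<>[](q | r). Evaluate φ at each world:
  a (successors {g}): φ is false.
  b (successors {g}): φ is false.
  c (successors {a}): φ is true.
  d (successors {a, e}): φ is true.
  e (successors {c, d, f}): φ is true.
  f (successors {c, f}): φ is true.
  g (successors ∅): φ is true.
Detail at c (witness):
  At c: []<>[](q | r) requires <>[](q | r) at every successor {a}.
      At a: <>[](q | r) requires [](q | r) at some successor in {g}.
        [](q | r) holds at g, so <>[](q | r) is true at a.
  So []<>[](q | r) is true at c.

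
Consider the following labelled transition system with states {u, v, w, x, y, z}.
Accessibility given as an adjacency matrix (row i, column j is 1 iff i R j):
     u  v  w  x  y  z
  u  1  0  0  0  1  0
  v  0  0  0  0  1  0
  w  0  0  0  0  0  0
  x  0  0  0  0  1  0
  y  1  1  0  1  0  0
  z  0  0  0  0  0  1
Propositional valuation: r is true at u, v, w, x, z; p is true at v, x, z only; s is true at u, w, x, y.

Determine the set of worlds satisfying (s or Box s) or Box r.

Let φ = (s or Box s) or Box r. Evaluate φ at each world:
  u (successors {u, y}): φ is true.
  v (successors {y}): φ is true.
  w (successors ∅): φ is true.
  x (successors {y}): φ is true.
  y (successors {u, v, x}): φ is true.
  z (successors {z}): φ is true.
For instance, at y:
  At y: s or Box s is true, Box r is true, so (s or Box s) or Box r is true.
    At y: s is true, Box s is false, so s or Box s is true.
      At y: Box s requires s at every successor {u, v, x}.
        s fails at v, so Box s is false at y.
    At y: Box r requires r at every successor {u, v, x}.
      At u: r is true.
      At v: r is true.
      At x: r is true.
    So Box r is true at y.
Satisfying worlds: {u, v, w, x, y, z}

u, v, w, x, y, z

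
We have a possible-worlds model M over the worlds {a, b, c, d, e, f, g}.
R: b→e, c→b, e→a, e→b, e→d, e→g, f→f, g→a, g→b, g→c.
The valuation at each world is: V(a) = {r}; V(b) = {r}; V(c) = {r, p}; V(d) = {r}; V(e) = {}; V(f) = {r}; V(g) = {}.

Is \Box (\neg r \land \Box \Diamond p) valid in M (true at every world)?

No

Let φ = \Box (\neg r \land \Box \Diamond p). Evaluate φ at each world:
  a (successors ∅): φ is true.
  b (successors {e}): φ is false.
  c (successors {b}): φ is false.
  d (successors ∅): φ is true.
  e (successors {a, b, d, g}): φ is false.
  f (successors {f}): φ is false.
  g (successors {a, b, c}): φ is false.
Detail at b (counterexample):
  At b: \Box (\neg r \land \Box \Diamond p) requires \neg r \land \Box \Diamond p at every successor {e}.
    \neg r \land \Box \Diamond p fails at e, so \Box (\neg r \land \Box \Diamond p) is false at b.
      At e: \neg r is true, \Box \Diamond p is false, so \neg r \land \Box \Diamond p is false.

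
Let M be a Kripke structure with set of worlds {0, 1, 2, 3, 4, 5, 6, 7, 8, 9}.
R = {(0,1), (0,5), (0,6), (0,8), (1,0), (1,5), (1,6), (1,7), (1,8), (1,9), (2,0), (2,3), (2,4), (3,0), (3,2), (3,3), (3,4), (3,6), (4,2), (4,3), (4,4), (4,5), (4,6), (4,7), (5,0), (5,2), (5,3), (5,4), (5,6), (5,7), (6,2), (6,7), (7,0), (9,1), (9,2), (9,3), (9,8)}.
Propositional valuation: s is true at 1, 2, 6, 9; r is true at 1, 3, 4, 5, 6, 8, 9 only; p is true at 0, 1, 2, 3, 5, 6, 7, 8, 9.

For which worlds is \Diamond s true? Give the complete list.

Let φ = \Diamond s. Evaluate φ at each world:
  0 (successors {1, 5, 6, 8}): φ is true.
  1 (successors {0, 5, 6, 7, 8, 9}): φ is true.
  2 (successors {0, 3, 4}): φ is false.
  3 (successors {0, 2, 3, 4, 6}): φ is true.
  4 (successors {2, 3, 4, 5, 6, 7}): φ is true.
  5 (successors {0, 2, 3, 4, 6, 7}): φ is true.
  6 (successors {2, 7}): φ is true.
  7 (successors {0}): φ is false.
  8 (successors ∅): φ is false.
  9 (successors {1, 2, 3, 8}): φ is true.
For instance, at 3:
  At 3: \Diamond s requires s at some successor in {0, 2, 3, 4, 6}.
    s holds at 2, so \Diamond s is true at 3.
Satisfying worlds: {0, 1, 3, 4, 5, 6, 9}

0, 1, 3, 4, 5, 6, 9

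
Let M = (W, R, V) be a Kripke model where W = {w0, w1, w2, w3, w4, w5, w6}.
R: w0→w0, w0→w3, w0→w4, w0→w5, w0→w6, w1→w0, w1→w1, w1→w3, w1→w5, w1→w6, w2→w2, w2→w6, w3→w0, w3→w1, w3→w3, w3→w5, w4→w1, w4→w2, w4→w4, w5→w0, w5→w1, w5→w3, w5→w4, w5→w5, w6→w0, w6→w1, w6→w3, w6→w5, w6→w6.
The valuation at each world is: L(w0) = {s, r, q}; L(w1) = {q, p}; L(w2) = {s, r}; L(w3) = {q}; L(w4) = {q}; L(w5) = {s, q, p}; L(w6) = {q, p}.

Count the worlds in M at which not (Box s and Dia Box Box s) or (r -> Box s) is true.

Let φ = not (Box s and Dia Box Box s) or (r -> Box s). Evaluate φ at each world:
  w0 (successors {w0, w3, w4, w5, w6}): φ is true.
  w1 (successors {w0, w1, w3, w5, w6}): φ is true.
  w2 (successors {w2, w6}): φ is true.
  w3 (successors {w0, w1, w3, w5}): φ is true.
  w4 (successors {w1, w2, w4}): φ is true.
  w5 (successors {w0, w1, w3, w4, w5}): φ is true.
  w6 (successors {w0, w1, w3, w5, w6}): φ is true.
For instance, at w5:
  At w5: not (Box s and Dia Box Box s) is true, r -> Box s is true, so not (Box s and Dia Box Box s) or (r -> Box s) is true.
    At w5: Box s and Dia Box Box s is false, so not (Box s and Dia Box Box s) is true.
      At w5: Box s is false, Dia Box Box s is false, so Box s and Dia Box Box s is false.
    At w5: r is false, Box s is false, so r -> Box s is true.
      At w5: Box s requires s at every successor {w0, w1, w3, w4, w5}.
        s fails at w1, so Box s is false at w5.
Satisfying worlds: {w0, w1, w2, w3, w4, w5, w6}

7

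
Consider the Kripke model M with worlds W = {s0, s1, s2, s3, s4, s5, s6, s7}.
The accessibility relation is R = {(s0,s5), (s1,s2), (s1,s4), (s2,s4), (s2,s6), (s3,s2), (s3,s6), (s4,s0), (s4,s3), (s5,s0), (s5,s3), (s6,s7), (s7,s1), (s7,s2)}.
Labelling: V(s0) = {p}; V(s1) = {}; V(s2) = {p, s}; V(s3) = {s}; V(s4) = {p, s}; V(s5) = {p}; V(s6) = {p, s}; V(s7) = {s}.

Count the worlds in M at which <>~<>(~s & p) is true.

Let φ = <>~<>(~s & p). Evaluate φ at each world:
  s0 (successors {s5}): φ is false.
  s1 (successors {s2, s4}): φ is true.
  s2 (successors {s4, s6}): φ is true.
  s3 (successors {s2, s6}): φ is true.
  s4 (successors {s0, s3}): φ is true.
  s5 (successors {s0, s3}): φ is true.
  s6 (successors {s7}): φ is true.
  s7 (successors {s1, s2}): φ is true.
For instance, at s6:
  At s6: <>~<>(~s & p) requires ~<>(~s & p) at some successor in {s7}.
    ~<>(~s & p) holds at s7, so <>~<>(~s & p) is true at s6.
      At s7: <>(~s & p) is false, so ~<>(~s & p) is true.
Satisfying worlds: {s1, s2, s3, s4, s5, s6, s7}

7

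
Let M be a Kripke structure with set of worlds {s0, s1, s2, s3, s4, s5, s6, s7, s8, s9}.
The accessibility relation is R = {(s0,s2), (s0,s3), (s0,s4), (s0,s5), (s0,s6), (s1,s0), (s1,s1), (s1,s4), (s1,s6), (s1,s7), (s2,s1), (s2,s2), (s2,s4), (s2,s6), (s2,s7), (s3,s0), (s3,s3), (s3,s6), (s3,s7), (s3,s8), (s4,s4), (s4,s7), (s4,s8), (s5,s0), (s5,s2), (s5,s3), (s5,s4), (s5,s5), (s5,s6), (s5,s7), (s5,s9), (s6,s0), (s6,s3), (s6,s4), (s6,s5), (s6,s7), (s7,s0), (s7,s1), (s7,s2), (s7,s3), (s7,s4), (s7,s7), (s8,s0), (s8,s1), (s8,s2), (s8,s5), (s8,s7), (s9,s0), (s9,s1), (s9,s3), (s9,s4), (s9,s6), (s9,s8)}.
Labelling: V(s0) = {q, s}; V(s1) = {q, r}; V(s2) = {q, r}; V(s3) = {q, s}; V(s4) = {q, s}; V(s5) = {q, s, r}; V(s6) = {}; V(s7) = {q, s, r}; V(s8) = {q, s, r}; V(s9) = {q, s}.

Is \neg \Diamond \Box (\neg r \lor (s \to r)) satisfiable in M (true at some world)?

No

Let φ = \neg \Diamond \Box (\neg r \lor (s \to r)). Evaluate φ at each world:
  s0 (successors {s2, s3, s4, s5, s6}): φ is false.
  s1 (successors {s0, s1, s4, s6, s7}): φ is false.
  s2 (successors {s1, s2, s4, s6, s7}): φ is false.
  s3 (successors {s0, s3, s6, s7, s8}): φ is false.
  s4 (successors {s4, s7, s8}): φ is false.
  s5 (successors {s0, s2, s3, s4, s5, s6, s7, s9}): φ is false.
  s6 (successors {s0, s3, s4, s5, s7}): φ is false.
  s7 (successors {s0, s1, s2, s3, s4, s7}): φ is false.
  s8 (successors {s0, s1, s2, s5, s7}): φ is false.
  s9 (successors {s0, s1, s3, s4, s6, s8}): φ is false.
For instance, at s2:
  At s2: \Diamond \Box (\neg r \lor (s \to r)) is true, so \neg \Diamond \Box (\neg r \lor (s \to r)) is false.
    At s2: \Diamond \Box (\neg r \lor (s \to r)) requires \Box (\neg r \lor (s \to r)) at some successor in {s1, s2, s4, s6, s7}.
      \Box (\neg r \lor (s \to r)) holds at s1, so \Diamond \Box (\neg r \lor (s \to r)) is true at s2.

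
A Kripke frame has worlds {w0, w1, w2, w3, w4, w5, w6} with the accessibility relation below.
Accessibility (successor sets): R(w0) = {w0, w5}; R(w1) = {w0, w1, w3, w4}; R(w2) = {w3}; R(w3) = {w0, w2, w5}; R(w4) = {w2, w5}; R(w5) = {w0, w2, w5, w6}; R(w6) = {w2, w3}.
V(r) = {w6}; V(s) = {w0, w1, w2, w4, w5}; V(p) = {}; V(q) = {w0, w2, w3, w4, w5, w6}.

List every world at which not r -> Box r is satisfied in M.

w6

Recall that Box ψ holds at a world iff ψ holds at every accessible world, and Dia ψ holds iff ψ holds at some accessible world.
Let φ = not r -> Box r. Evaluate φ at each world:
  w0 (successors {w0, w5}): φ is false.
  w1 (successors {w0, w1, w3, w4}): φ is false.
  w2 (successors {w3}): φ is false.
  w3 (successors {w0, w2, w5}): φ is false.
  w4 (successors {w2, w5}): φ is false.
  w5 (successors {w0, w2, w5, w6}): φ is false.
  w6 (successors {w2, w3}): φ is true.
For instance, at w0:
  At w0: not r is true, Box r is false, so not r -> Box r is false.
    At w0: Box r requires r at every successor {w0, w5}.
      r fails at w0, so Box r is false at w0.
Satisfying worlds: {w6}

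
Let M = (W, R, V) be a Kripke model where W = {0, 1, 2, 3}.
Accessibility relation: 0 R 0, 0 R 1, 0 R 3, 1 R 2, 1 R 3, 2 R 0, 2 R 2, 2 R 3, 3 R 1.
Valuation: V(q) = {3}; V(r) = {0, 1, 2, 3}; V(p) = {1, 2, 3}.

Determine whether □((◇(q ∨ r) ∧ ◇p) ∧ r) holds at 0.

Yes

At 0: □((◇(q ∨ r) ∧ ◇p) ∧ r) requires (◇(q ∨ r) ∧ ◇p) ∧ r at every successor {0, 1, 3}.
    At 0: ◇(q ∨ r) ∧ ◇p is true, r is true, so (◇(q ∨ r) ∧ ◇p) ∧ r is true.
      At 0: ◇(q ∨ r) is true, ◇p is true, so ◇(q ∨ r) ∧ ◇p is true.
    At 1: ◇(q ∨ r) ∧ ◇p is true, r is true, so (◇(q ∨ r) ∧ ◇p) ∧ r is true.
      At 1: ◇(q ∨ r) is true, ◇p is true, so ◇(q ∨ r) ∧ ◇p is true.
    At 3: ◇(q ∨ r) ∧ ◇p is true, r is true, so (◇(q ∨ r) ∧ ◇p) ∧ r is true.
      At 3: ◇(q ∨ r) is true, ◇p is true, so ◇(q ∨ r) ∧ ◇p is true.
So □((◇(q ∨ r) ∧ ◇p) ∧ r) is true at 0.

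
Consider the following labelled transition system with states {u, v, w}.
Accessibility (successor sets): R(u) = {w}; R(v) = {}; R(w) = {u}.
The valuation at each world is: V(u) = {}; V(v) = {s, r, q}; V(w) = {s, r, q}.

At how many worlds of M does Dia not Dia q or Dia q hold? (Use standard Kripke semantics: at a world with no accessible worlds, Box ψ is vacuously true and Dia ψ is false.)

Let φ = Dia not Dia q or Dia q. Evaluate φ at each world:
  u (successors {w}): φ is true.
  v (successors ∅): φ is false.
  w (successors {u}): φ is false.
For instance, at u:
  At u: Dia not Dia q is true, Dia q is true, so Dia not Dia q or Dia q is true.
    At u: Dia not Dia q requires not Dia q at some successor in {w}.
      not Dia q holds at w, so Dia not Dia q is true at u.
    At u: Dia q requires q at some successor in {w}.
      q holds at w, so Dia q is true at u.
Satisfying worlds: {u}

1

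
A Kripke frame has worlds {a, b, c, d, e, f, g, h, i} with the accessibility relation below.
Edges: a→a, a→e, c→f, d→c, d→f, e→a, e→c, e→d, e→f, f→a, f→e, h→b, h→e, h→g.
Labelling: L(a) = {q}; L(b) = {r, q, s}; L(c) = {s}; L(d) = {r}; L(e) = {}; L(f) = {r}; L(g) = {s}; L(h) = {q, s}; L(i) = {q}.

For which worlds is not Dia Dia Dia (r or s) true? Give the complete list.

b, g, i

Recall that Dia ψ holds at a world iff ψ holds at some accessible world.
Let φ = not Dia Dia Dia (r or s). Evaluate φ at each world:
  a (successors {a, e}): φ is false.
  b (successors ∅): φ is true.
  c (successors {f}): φ is false.
  d (successors {c, f}): φ is false.
  e (successors {a, c, d, f}): φ is false.
  f (successors {a, e}): φ is false.
  g (successors ∅): φ is true.
  h (successors {b, e, g}): φ is false.
  i (successors ∅): φ is true.
For instance, at e:
  At e: Dia Dia Dia (r or s) is true, so not Dia Dia Dia (r or s) is false.
    At e: Dia Dia Dia (r or s) requires Dia Dia (r or s) at some successor in {a, c, d, f}.
      Dia Dia (r or s) holds at a, so Dia Dia Dia (r or s) is true at e.
Satisfying worlds: {b, g, i}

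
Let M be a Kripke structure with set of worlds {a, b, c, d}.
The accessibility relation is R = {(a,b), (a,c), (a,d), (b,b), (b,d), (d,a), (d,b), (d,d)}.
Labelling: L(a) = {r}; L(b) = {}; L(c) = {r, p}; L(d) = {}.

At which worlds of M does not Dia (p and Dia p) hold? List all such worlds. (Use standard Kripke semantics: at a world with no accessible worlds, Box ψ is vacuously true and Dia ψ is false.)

a, b, c, d

Recall that Dia ψ holds at a world iff ψ holds at some accessible world.
Let φ = not Dia (p and Dia p). Evaluate φ at each world:
  a (successors {b, c, d}): φ is true.
  b (successors {b, d}): φ is true.
  c (successors ∅): φ is true.
  d (successors {a, b, d}): φ is true.
For instance, at b:
  At b: Dia (p and Dia p) is false, so not Dia (p and Dia p) is true.
    At b: Dia (p and Dia p) requires p and Dia p at some successor in {b, d}.
      At b: p and Dia p is false.
      At d: p and Dia p is false.
    So Dia (p and Dia p) is false at b.
Satisfying worlds: {a, b, c, d}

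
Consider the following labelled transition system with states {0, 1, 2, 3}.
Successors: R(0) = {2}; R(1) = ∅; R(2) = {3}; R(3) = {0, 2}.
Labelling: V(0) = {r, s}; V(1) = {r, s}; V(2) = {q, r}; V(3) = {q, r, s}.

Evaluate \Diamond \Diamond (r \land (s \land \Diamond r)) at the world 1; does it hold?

No

Recall that \Diamond ψ holds at a world iff ψ holds at some accessible world.
At 1: no accessible worlds, so \Diamond \Diamond (r \land (s \land \Diamond r)) is false.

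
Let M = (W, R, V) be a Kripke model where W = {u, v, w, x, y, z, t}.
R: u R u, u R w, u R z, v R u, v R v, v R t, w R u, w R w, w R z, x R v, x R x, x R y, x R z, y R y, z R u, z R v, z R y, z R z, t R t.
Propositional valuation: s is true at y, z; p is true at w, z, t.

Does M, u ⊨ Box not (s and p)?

At u: Box not (s and p) requires not (s and p) at every successor {u, w, z}.
  not (s and p) fails at z, so Box not (s and p) is false at u.

No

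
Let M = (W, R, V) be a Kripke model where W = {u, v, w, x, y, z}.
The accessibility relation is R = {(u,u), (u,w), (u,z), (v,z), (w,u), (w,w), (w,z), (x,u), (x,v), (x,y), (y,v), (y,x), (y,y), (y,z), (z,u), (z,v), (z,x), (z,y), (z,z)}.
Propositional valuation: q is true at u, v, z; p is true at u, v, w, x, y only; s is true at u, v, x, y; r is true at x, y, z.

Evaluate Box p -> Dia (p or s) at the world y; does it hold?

Yes

At y: Box p is false, Dia (p or s) is true, so Box p -> Dia (p or s) is true.
  At y: Box p requires p at every successor {v, x, y, z}.
    p fails at z, so Box p is false at y.
  At y: Dia (p or s) requires p or s at some successor in {v, x, y, z}.
    p or s holds at v, so Dia (p or s) is true at y.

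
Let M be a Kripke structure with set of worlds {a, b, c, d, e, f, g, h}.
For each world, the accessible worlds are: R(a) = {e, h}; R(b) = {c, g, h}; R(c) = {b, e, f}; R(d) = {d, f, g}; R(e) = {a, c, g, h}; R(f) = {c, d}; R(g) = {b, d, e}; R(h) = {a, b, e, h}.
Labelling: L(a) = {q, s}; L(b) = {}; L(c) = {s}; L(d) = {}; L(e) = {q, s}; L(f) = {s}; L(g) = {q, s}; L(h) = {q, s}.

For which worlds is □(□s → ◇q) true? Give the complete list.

a, b, c, d, e, f, g, h

Let φ = □(□s → ◇q). Evaluate φ at each world:
  a (successors {e, h}): φ is true.
  b (successors {c, g, h}): φ is true.
  c (successors {b, e, f}): φ is true.
  d (successors {d, f, g}): φ is true.
  e (successors {a, c, g, h}): φ is true.
  f (successors {c, d}): φ is true.
  g (successors {b, d, e}): φ is true.
  h (successors {a, b, e, h}): φ is true.
For instance, at g:
  At g: □(□s → ◇q) requires □s → ◇q at every successor {b, d, e}.
      At b: □s is true, ◇q is true, so □s → ◇q is true.
      At d: □s is false, ◇q is true, so □s → ◇q is true.
      At e: □s is true, ◇q is true, so □s → ◇q is true.
  So □(□s → ◇q) is true at g.
Satisfying worlds: {a, b, c, d, e, f, g, h}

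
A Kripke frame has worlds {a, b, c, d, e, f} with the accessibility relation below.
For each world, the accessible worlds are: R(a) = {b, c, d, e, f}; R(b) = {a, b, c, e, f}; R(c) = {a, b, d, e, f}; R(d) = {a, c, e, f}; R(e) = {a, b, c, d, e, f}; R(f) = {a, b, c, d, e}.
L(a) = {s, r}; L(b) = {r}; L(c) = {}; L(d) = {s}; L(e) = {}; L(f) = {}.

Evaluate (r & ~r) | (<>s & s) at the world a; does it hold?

At a: r & ~r is false, <>s & s is true, so (r & ~r) | (<>s & s) is true.
  At a: <>s is true, s is true, so <>s & s is true.
    At a: <>s requires s at some successor in {b, c, d, e, f}.
      s holds at d, so <>s is true at a.

Yes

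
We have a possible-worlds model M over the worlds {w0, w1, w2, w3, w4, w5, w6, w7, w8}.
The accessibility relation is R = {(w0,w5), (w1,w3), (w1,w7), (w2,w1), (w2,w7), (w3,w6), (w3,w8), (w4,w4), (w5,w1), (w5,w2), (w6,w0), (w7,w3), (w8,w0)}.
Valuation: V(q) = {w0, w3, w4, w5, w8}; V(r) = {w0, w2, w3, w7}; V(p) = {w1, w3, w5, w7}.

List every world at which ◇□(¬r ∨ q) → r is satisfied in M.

Recall that □ψ holds at a world iff ψ holds at every accessible world, and ◇ψ holds iff ψ holds at some accessible world.
Let φ = ◇□(¬r ∨ q) → r. Evaluate φ at each world:
  w0 (successors {w5}): φ is true.
  w1 (successors {w3, w7}): φ is false.
  w2 (successors {w1, w7}): φ is true.
  w3 (successors {w6, w8}): φ is true.
  w4 (successors {w4}): φ is false.
  w5 (successors {w1, w2}): φ is true.
  w6 (successors {w0}): φ is false.
  w7 (successors {w3}): φ is true.
  w8 (successors {w0}): φ is false.
For instance, at w1:
  At w1: ◇□(¬r ∨ q) is true, r is false, so ◇□(¬r ∨ q) → r is false.
    At w1: ◇□(¬r ∨ q) requires □(¬r ∨ q) at some successor in {w3, w7}.
      □(¬r ∨ q) holds at w3, so ◇□(¬r ∨ q) is true at w1.
Satisfying worlds: {w0, w2, w3, w5, w7}

w0, w2, w3, w5, w7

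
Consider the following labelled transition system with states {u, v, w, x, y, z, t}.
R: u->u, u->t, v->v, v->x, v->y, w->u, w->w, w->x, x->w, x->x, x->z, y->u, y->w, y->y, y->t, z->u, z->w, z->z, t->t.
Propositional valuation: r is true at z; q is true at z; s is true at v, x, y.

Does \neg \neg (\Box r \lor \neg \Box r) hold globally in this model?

Let φ = \neg \neg (\Box r \lor \neg \Box r). Evaluate φ at each world:
  u (successors {u, t}): φ is true.
  v (successors {v, x, y}): φ is true.
  w (successors {u, w, x}): φ is true.
  x (successors {w, x, z}): φ is true.
  y (successors {u, w, y, t}): φ is true.
  z (successors {u, w, z}): φ is true.
  t (successors {t}): φ is true.
For instance, at x:
  At x: \neg (\Box r \lor \neg \Box r) is false, so \neg \neg (\Box r \lor \neg \Box r) is true.
    At x: \Box r \lor \neg \Box r is true, so \neg (\Box r \lor \neg \Box r) is false.
      At x: \Box r is false, \neg \Box r is true, so \Box r \lor \neg \Box r is true.

Yes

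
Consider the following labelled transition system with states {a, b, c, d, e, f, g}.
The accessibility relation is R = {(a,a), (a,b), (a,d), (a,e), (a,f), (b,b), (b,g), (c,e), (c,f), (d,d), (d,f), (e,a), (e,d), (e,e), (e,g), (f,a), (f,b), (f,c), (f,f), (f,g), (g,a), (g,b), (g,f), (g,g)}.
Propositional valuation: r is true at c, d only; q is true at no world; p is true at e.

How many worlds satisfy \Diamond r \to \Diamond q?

3

Recall that \Diamond ψ holds at a world iff ψ holds at some accessible world.
Let φ = \Diamond r \to \Diamond q. Evaluate φ at each world:
  a (successors {a, b, d, e, f}): φ is false.
  b (successors {b, g}): φ is true.
  c (successors {e, f}): φ is true.
  d (successors {d, f}): φ is false.
  e (successors {a, d, e, g}): φ is false.
  f (successors {a, b, c, f, g}): φ is false.
  g (successors {a, b, f, g}): φ is true.
For instance, at d:
  At d: \Diamond r is true, \Diamond q is false, so \Diamond r \to \Diamond q is false.
    At d: \Diamond r requires r at some successor in {d, f}.
      r holds at d, so \Diamond r is true at d.
    At d: \Diamond q requires q at some successor in {d, f}.
      At d: q is false.
      At f: q is false.
    So \Diamond q is false at d.
Satisfying worlds: {b, c, g}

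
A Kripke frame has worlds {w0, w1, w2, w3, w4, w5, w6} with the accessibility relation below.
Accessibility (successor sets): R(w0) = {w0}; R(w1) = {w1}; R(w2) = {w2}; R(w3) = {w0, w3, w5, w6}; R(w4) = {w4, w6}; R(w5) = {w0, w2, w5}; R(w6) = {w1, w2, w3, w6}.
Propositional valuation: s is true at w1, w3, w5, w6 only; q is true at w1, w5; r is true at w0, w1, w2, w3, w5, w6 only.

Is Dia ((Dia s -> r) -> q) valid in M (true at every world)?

Let φ = Dia ((Dia s -> r) -> q). Evaluate φ at each world:
  w0 (successors {w0}): φ is false.
  w1 (successors {w1}): φ is true.
  w2 (successors {w2}): φ is false.
  w3 (successors {w0, w3, w5, w6}): φ is true.
  w4 (successors {w4, w6}): φ is true.
  w5 (successors {w0, w2, w5}): φ is true.
  w6 (successors {w1, w2, w3, w6}): φ is true.
Detail at w0 (counterexample):
  At w0: Dia ((Dia s -> r) -> q) requires (Dia s -> r) -> q at some successor in {w0}.
    At w0: (Dia s -> r) -> q is false.
  So Dia ((Dia s -> r) -> q) is false at w0.

No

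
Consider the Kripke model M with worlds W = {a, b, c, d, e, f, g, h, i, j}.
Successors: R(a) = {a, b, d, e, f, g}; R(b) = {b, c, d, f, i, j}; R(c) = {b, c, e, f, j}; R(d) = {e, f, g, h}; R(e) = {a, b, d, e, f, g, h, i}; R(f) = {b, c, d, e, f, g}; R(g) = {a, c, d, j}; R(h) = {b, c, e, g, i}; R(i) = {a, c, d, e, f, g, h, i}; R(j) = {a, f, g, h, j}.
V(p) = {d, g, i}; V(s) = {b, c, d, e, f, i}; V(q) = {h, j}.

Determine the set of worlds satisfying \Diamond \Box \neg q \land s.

b, c, d, e, f, i

Let φ = \Diamond \Box \neg q \land s. Evaluate φ at each world:
  a (successors {a, b, d, e, f, g}): φ is false.
  b (successors {b, c, d, f, i, j}): φ is true.
  c (successors {b, c, e, f, j}): φ is true.
  d (successors {e, f, g, h}): φ is true.
  e (successors {a, b, d, e, f, g, h, i}): φ is true.
  f (successors {b, c, d, e, f, g}): φ is true.
  g (successors {a, c, d, j}): φ is false.
  h (successors {b, c, e, g, i}): φ is false.
  i (successors {a, c, d, e, f, g, h, i}): φ is true.
  j (successors {a, f, g, h, j}): φ is false.
For instance, at d:
  At d: \Diamond \Box \neg q is true, s is true, so \Diamond \Box \neg q \land s is true.
    At d: \Diamond \Box \neg q requires \Box \neg q at some successor in {e, f, g, h}.
      \Box \neg q holds at f, so \Diamond \Box \neg q is true at d.
Satisfying worlds: {b, c, d, e, f, i}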